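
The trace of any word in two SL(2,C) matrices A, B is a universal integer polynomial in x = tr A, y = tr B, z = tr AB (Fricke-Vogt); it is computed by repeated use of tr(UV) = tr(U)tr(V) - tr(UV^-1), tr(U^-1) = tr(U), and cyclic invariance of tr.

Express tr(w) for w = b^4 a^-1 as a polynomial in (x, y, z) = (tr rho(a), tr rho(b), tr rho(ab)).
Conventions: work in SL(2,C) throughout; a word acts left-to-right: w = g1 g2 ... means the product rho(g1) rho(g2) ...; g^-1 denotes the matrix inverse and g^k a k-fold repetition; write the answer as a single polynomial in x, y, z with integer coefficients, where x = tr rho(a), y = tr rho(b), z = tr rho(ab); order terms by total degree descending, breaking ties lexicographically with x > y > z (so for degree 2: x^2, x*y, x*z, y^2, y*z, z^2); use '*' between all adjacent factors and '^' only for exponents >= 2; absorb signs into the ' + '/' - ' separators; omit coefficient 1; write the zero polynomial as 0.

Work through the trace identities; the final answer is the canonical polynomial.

next, tr(b^2) = tr(b)*tr(b) - tr(1)  (reduce the b square) = y^2 - 2
and tr(b^3) = tr(b)*tr(b^2) - tr(b)  (reduce the b square) = y^3 - 3*y
and tr(b^4) = tr(b)*tr(b^3) - tr(b^2)  (reduce the b square) = y^4 - 4*y^2 + 2
and tr(a b^2) = tr(b)*tr(a b) - tr(a)  (reduce the b square) = y*z - x
next, tr(a b^3) = tr(b)*tr(a b^2) - tr(a b)  (reduce the b square) = y^2*z - x*y - z
next, tr(b^4 a) = tr(b)*tr(a b^3) - tr(a b^2)  (reduce the b square) = y^3*z - x*y^2 - 2*y*z + x
tr(b^4 a^-1) = tr(b^4)*tr(a) - tr(b^4 a)  (eliminate a^-1) = x*y^4 - y^3*z - 3*x*y^2 + 2*y*z + x

x*y^4 - y^3*z - 3*x*y^2 + 2*y*z + x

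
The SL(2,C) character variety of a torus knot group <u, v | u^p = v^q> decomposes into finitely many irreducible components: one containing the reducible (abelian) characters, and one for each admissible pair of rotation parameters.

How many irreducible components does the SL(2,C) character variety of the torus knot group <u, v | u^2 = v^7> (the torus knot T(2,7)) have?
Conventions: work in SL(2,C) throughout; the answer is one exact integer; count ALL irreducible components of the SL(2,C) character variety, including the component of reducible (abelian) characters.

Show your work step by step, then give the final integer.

4

In the torus knot group T(2,7), u^2 = v^7 is central, so an irreducible representation sends it to +I or -I (Schur).
On an irreducible component, tr(u) is locked at 2*cos(pi*alpha/2) for some alpha in 1..1, and tr(v) at 2*cos(pi*beta/7) for some beta in 1..6.
u^2 = (-1)^alpha I and v^7 = (-1)^beta I must agree, so alpha and beta have equal parity.
Counting: 1 odd alphas x 3 odd betas + 0 even alphas x 3 even betas = 3 + 0 = 3.
That is 3 components of irreducible characters, and with the reducible (abelian) component the total is 4.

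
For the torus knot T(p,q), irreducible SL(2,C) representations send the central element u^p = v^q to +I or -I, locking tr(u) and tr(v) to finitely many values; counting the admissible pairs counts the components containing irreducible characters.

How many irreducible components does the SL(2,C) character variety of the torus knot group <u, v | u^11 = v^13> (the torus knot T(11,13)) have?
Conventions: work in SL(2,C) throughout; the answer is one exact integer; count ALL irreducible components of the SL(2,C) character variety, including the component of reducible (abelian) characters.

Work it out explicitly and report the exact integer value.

61

In the torus knot group T(11,13), u^11 = v^13 is central, so an irreducible representation sends it to +I or -I (Schur).
So on each irreducible component the traces are pinned: tr(u) = 2*cos(pi*alpha/11) with 1 <= alpha <= 10, tr(v) = 2*cos(pi*beta/13) with 1 <= beta <= 12.
u^11 = (-1)^alpha I and v^13 = (-1)^beta I must agree, so alpha and beta have equal parity.
Enumerate parity-matched pairs: 5*6 odd-odd plus 5*6 even-even gives 60.
That is 60 components of irreducible characters, and with the reducible (abelian) component the total is 61.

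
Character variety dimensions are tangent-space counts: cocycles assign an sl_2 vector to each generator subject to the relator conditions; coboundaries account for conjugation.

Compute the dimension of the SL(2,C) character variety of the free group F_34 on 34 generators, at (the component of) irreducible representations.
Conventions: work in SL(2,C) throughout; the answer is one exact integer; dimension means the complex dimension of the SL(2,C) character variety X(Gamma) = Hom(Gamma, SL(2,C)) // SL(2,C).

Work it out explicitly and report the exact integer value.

99

Gamma = F_34 has 34 generators and no relators.
Z^1(Gamma, Ad rho) = (sl_2)^34: a cocycle is a free choice of one sl_2 vector per generator, so dim Z^1 = 3*34 = 102.
At an irreducible rho the centralizer of the image in sl_2 is 0, so the coboundary map sl_2 -> Z^1 is injective: dim B^1 = 3.
dim H^1 = 102 - 3 = 99, which is dim X.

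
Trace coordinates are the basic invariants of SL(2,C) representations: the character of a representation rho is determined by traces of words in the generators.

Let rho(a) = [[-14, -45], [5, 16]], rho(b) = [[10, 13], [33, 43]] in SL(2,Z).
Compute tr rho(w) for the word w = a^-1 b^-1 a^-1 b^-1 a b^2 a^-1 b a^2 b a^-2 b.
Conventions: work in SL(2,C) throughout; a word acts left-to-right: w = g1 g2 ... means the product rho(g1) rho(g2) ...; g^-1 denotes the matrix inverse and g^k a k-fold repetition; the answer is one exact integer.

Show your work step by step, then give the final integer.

rho(a^-1) = [[16, 45], [-5, -14]]
... * rho(b^-1) = [[43, -13], [-33, 10]]  ->  [[-797, 242], [247, -75]]
... * rho(a^-1) = [[16, 45], [-5, -14]]  ->  [[-13962, -39253], [4327, 12165]]
... * rho(b^-1) = [[43, -13], [-33, 10]]  ->  [[694983, -211024], [-215384, 65399]]
... * rho(a) = [[-14, -45], [5, 16]]  ->  [[-10784882, -34650619], [3342371, 10738664]]
... * rho(b) = [[10, 13], [33, 43]]  ->  [[-1251319247, -1630180083], [387799622, 505213375]]
... * rho(b) = [[10, 13], [33, 43]]  ->  [[-66309135209, -86364893780], [20550037595, 26765570211]]
... * rho(a^-1) = [[16, 45], [-5, -14]]  ->  [[-629121694444, -1774802571485], [194972750465, 550033708821]]
... * rho(b) = [[10, 13], [33, 43]]  ->  [[-64859701803445, -84495092601627], [20100839895743, 26186095235348]]
... * rho(a) = [[-14, -45], [5, 16]]  ->  [[485560362240095, 1566765099528993], [-150481282363662, -485560271542867]]
... * rho(a) = [[-14, -45], [5, 16]]  ->  [[1035980426283635, 3218025291659613], [-321063404623067, -997306638321082]]
... * rho(b) = [[10, 13], [33, 43]]  ->  [[116554638887603579, 151842833083050614], [-36121753110826376, -47058009707906397]]
... * rho(a^-1) = [[16, 45], [-5, -14]]  ->  [[1105660056786404194, 3119159086779452459], [-342658001233690031, -966666754076497362]]
... * rho(a^-1) = [[16, 45], [-5, -14]]  ->  [[2094765474685204809, 6086475340475854304], [-649194249356553686, -1886275498445088327]]
... * rho(b) = [[10, 13], [33, 43]]  ->  [[221801340982555240122, 288950390811369397589], [-68739033942253451651, -89549371674773995979]]
tr = 221801340982555240122 + -89549371674773995979 = 132251969307781244143

132251969307781244143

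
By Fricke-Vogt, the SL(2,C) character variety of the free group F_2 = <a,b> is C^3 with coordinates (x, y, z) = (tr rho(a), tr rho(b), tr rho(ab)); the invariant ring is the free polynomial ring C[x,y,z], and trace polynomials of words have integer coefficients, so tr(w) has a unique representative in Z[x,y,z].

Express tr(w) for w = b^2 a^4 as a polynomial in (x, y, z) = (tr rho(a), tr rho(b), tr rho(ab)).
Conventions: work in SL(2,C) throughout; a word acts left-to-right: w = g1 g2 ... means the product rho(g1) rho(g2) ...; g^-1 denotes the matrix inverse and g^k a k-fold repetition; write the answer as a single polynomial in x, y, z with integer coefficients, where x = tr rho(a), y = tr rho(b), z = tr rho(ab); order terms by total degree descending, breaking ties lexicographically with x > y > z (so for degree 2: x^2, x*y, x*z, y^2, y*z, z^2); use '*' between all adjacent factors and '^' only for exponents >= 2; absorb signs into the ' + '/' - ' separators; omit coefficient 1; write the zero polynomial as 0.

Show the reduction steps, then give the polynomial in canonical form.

x^3*y*z - x^4 - x^2*y^2 - 2*x*y*z + 4*x^2 + y^2 - 2

tr(a b a) = tr(a) * tr(b a) - tr(b)   [square of a] = x*z - y
reduce: tr(a^2 b a) = tr(a) * tr(a b a) - tr(a b)   [square of a] = x^2*z - x*y - z
so tr(a^4 b) = tr(a) * tr(a^2 b a) - tr(a^2 b)   [square of a] = x^3*z - x^2*y - 2*x*z + y
tr(a^2) = tr(a) * tr(a) - tr(1)   [square of a] = x^2 - 2
tr(a^3) = tr(a) * tr(a^2) - tr(a)   [square of a] = x^3 - 3*x
so tr(a^4) = tr(a) * tr(a^3) - tr(a^2)   [square of a] = x^4 - 4*x^2 + 2
reduce: tr(b^2 a^4) = tr(b) * tr(a^4 b) - tr(a^4)   [square of b] = x^3*y*z - x^4 - x^2*y^2 - 2*x*y*z + 4*x^2 + y^2 - 2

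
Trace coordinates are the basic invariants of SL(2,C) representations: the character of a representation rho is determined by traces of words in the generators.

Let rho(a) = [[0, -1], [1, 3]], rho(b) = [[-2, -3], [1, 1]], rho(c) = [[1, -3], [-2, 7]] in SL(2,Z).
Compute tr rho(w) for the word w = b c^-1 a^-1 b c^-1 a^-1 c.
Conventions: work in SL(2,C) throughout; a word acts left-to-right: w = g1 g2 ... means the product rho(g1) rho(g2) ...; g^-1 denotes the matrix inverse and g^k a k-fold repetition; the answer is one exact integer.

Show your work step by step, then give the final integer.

706

rho(b) = [[-2, -3], [1, 1]]
... * rho(c^-1) = [[7, 3], [2, 1]]  ->  [[-20, -9], [9, 4]]
... * rho(a^-1) = [[3, 1], [-1, 0]]  ->  [[-51, -20], [23, 9]]
... * rho(b) = [[-2, -3], [1, 1]]  ->  [[82, 133], [-37, -60]]
... * rho(c^-1) = [[7, 3], [2, 1]]  ->  [[840, 379], [-379, -171]]
... * rho(a^-1) = [[3, 1], [-1, 0]]  ->  [[2141, 840], [-966, -379]]
... * rho(c) = [[1, -3], [-2, 7]]  ->  [[461, -543], [-208, 245]]
tr = 461 + 245 = 706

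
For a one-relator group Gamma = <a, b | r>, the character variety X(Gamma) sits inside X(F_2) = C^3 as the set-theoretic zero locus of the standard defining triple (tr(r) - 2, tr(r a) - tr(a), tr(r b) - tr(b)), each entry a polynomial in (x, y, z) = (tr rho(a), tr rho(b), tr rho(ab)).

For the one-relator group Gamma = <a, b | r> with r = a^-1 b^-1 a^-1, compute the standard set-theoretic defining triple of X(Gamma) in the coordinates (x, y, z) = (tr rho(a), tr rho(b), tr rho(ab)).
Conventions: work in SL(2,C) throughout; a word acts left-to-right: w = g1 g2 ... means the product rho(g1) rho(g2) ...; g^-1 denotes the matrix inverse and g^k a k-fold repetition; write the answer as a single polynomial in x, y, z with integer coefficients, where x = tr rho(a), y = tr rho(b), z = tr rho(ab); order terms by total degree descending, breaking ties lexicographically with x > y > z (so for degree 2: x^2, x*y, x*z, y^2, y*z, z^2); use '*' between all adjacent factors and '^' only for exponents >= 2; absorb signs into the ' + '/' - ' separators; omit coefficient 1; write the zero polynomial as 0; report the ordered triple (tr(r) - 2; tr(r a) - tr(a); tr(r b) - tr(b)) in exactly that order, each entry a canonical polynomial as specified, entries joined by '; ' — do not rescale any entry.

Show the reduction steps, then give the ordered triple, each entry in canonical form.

use: trace(a^-1) = trace(a) = x
apply: trace(a^-2) = trace(a^-1)*trace(a) - trace(1)   [inverse elimination on a] = x^2 - 2
apply: trace(b a^-1) = trace(b)*trace(a) - trace(b a)   [inverse elimination on a] = x*y - z
trace(a^-2 b) = trace(b a^-1)*trace(a) - trace(b)   [inverse elimination on a] = x^2*y - x*z - y
trace(a^-1 b^-1 a^-1) = trace(a^-2)*trace(b) - trace(a^-2 b)   [inverse elimination on b] = x*z - y
use: trace(b^2) = trace(b)*trace(b) - trace(1)  (reduce the b square) = y^2 - 2
trace(b^2 a) = trace(b)*trace(a b) - trace(a)  (reduce the b square) = y*z - x
trace(b a^-1 b) = trace(b^2)*trace(a) - trace(b^2 a)  (eliminate a^-1) = x*y^2 - y*z - x
trace(b a b a) = trace(a b)*trace(a b) - trace(1)  (split on a) = z^2 - 2
trace(b a^-1 b a) = trace(b a b)*trace(a) - trace(b a b a)  (eliminate a^-1) = x*y*z - x^2 - z^2 + 2
apply: trace(a^-1 b a^-1 b) = trace(b a^-1 b)*trace(a) - trace(b a^-1 b a)  (eliminate a^-1) = x^2*y^2 - 2*x*y*z + z^2 - 2
trace(a^-1 b^-1 a^-1 b) = trace(a^-1 b a^-1)*trace(b) - trace(a^-1 b a^-1 b)  (eliminate b^-1) = x*y*z - y^2 - z^2 + 2
assemble the triple (trace(r) - 2; trace(r a) - x; trace(r b) - y)

x*z - y - 2; -x + z; x*y*z - y^2 - z^2 - y + 2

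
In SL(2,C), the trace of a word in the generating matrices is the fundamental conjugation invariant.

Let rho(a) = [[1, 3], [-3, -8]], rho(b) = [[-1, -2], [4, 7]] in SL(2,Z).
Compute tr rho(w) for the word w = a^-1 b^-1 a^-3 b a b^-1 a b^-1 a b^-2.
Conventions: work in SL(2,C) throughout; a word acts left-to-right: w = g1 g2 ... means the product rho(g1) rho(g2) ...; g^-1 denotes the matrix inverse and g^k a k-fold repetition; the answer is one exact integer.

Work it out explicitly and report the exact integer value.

3187181

rho(a^-1) = [[-8, -3], [3, 1]]
... * rho(b^-1) = [[7, 2], [-4, -1]]  ->  [[-44, -13], [17, 5]]
... * rho(a^-1) = [[-8, -3], [3, 1]]  ->  [[313, 119], [-121, -46]]
... * rho(a^-1) = [[-8, -3], [3, 1]]  ->  [[-2147, -820], [830, 317]]
... * rho(a^-1) = [[-8, -3], [3, 1]]  ->  [[14716, 5621], [-5689, -2173]]
... * rho(b) = [[-1, -2], [4, 7]]  ->  [[7768, 9915], [-3003, -3833]]
... * rho(a) = [[1, 3], [-3, -8]]  ->  [[-21977, -56016], [8496, 21655]]
... * rho(b^-1) = [[7, 2], [-4, -1]]  ->  [[70225, 12062], [-27148, -4663]]
... * rho(a) = [[1, 3], [-3, -8]]  ->  [[34039, 114179], [-13159, -44140]]
... * rho(b^-1) = [[7, 2], [-4, -1]]  ->  [[-218443, -46101], [84447, 17822]]
... * rho(a) = [[1, 3], [-3, -8]]  ->  [[-80140, -286521], [30981, 110765]]
... * rho(b^-1) = [[7, 2], [-4, -1]]  ->  [[585104, 126241], [-226193, -48803]]
... * rho(b^-1) = [[7, 2], [-4, -1]]  ->  [[3590764, 1043967], [-1388139, -403583]]
tr = 3590764 + -403583 = 3187181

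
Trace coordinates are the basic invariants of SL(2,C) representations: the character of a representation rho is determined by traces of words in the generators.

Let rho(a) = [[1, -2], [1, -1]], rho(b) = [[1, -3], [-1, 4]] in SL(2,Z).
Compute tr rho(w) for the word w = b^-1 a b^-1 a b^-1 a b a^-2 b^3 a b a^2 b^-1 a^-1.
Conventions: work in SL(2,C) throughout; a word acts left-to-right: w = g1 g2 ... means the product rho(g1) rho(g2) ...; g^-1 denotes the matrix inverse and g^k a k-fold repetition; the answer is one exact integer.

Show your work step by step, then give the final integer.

rho(b^-1) = [[4, 3], [1, 1]]
... * rho(a) = [[1, -2], [1, -1]]  ->  [[7, -11], [2, -3]]
... * rho(b^-1) = [[4, 3], [1, 1]]  ->  [[17, 10], [5, 3]]
... * rho(a) = [[1, -2], [1, -1]]  ->  [[27, -44], [8, -13]]
... * rho(b^-1) = [[4, 3], [1, 1]]  ->  [[64, 37], [19, 11]]
... * rho(a) = [[1, -2], [1, -1]]  ->  [[101, -165], [30, -49]]
... * rho(b) = [[1, -3], [-1, 4]]  ->  [[266, -963], [79, -286]]
... * rho(a^-1) = [[-1, 2], [-1, 1]]  ->  [[697, -431], [207, -128]]
... * rho(a^-1) = [[-1, 2], [-1, 1]]  ->  [[-266, 963], [-79, 286]]
... * rho(b) = [[1, -3], [-1, 4]]  ->  [[-1229, 4650], [-365, 1381]]
... * rho(b) = [[1, -3], [-1, 4]]  ->  [[-5879, 22287], [-1746, 6619]]
... * rho(b) = [[1, -3], [-1, 4]]  ->  [[-28166, 106785], [-8365, 31714]]
... * rho(a) = [[1, -2], [1, -1]]  ->  [[78619, -50453], [23349, -14984]]
... * rho(b) = [[1, -3], [-1, 4]]  ->  [[129072, -437669], [38333, -129983]]
... * rho(a) = [[1, -2], [1, -1]]  ->  [[-308597, 179525], [-91650, 53317]]
... * rho(a) = [[1, -2], [1, -1]]  ->  [[-129072, 437669], [-38333, 129983]]
... * rho(b^-1) = [[4, 3], [1, 1]]  ->  [[-78619, 50453], [-23349, 14984]]
... * rho(a^-1) = [[-1, 2], [-1, 1]]  ->  [[28166, -106785], [8365, -31714]]
tr = 28166 + -31714 = -3548

-3548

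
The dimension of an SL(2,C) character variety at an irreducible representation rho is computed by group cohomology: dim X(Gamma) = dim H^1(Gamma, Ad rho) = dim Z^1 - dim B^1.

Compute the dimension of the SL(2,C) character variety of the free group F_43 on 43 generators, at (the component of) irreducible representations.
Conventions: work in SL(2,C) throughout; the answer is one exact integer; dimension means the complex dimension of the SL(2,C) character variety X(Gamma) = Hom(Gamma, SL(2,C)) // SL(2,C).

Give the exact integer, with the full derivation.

Gamma = F_43 has 43 generators and no relators.
A cocycle picks one sl_2 vector per generator freely, giving dim Z^1 = 3*43 = 129.
At an irreducible rho the centralizer of the image in sl_2 is 0, so the coboundary map sl_2 -> Z^1 is injective: dim B^1 = 3.
dim X = dim H^1 = dim Z^1 - dim B^1 = 129 - 3 = 126.

126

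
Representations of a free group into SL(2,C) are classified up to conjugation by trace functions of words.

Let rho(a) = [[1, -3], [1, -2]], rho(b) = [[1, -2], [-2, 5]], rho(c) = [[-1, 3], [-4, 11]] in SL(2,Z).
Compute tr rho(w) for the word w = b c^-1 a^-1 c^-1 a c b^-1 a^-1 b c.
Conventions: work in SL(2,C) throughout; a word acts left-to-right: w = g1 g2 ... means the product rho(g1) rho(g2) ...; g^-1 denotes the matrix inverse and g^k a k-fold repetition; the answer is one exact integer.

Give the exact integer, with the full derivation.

rho(b) = [[1, -2], [-2, 5]]
... * rho(c^-1) = [[11, -3], [4, -1]]  ->  [[3, -1], [-2, 1]]
... * rho(a^-1) = [[-2, 3], [-1, 1]]  ->  [[-5, 8], [3, -5]]
... * rho(c^-1) = [[11, -3], [4, -1]]  ->  [[-23, 7], [13, -4]]
... * rho(a) = [[1, -3], [1, -2]]  ->  [[-16, 55], [9, -31]]
... * rho(c) = [[-1, 3], [-4, 11]]  ->  [[-204, 557], [115, -314]]
... * rho(b^-1) = [[5, 2], [2, 1]]  ->  [[94, 149], [-53, -84]]
... * rho(a^-1) = [[-2, 3], [-1, 1]]  ->  [[-337, 431], [190, -243]]
... * rho(b) = [[1, -2], [-2, 5]]  ->  [[-1199, 2829], [676, -1595]]
... * rho(c) = [[-1, 3], [-4, 11]]  ->  [[-10117, 27522], [5704, -15517]]
tr = -10117 + -15517 = -25634

-25634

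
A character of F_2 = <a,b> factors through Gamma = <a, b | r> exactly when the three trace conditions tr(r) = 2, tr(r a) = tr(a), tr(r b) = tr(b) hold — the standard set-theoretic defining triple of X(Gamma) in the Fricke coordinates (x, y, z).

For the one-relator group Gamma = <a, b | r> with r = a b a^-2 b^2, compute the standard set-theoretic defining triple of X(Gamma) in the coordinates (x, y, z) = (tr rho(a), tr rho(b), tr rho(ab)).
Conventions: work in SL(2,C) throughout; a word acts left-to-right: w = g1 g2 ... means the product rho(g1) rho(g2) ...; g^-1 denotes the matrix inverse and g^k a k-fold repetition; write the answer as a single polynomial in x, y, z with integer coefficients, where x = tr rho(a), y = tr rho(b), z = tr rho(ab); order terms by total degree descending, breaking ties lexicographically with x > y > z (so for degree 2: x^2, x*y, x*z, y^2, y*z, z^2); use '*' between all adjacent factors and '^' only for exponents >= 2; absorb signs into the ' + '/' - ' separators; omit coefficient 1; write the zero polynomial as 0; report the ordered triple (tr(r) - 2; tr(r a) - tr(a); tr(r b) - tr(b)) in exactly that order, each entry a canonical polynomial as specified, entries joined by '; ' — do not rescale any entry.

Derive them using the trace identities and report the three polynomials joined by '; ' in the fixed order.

x^2*y^2*z - x^3*y - x*y*z^2 - y^2*z + 2*x*y + z - 2; x^3*y^2*z - x^4*y - x^2*y^3 - x^2*y*z^2 + 4*x^2*y + y^3 - x - 3*y; x^2*y^3*z - x^3*y^2 - x*y^2*z^2 - x^2*y*z - y^3*z + x^3 + 2*x*y^2 + x*z^2 + 2*y*z - 3*x - y

trace(b a b) = trace(b) * trace(a b) - trace(a) = y*z - x
use: trace(b^2 a b) = trace(b) * trace(b a b) - trace(b a) = y^2*z - x*y - z
trace(a b a b) = trace(b a) * trace(b a) - trace(1) = z^2 - 2
use: trace(a b a) = trace(a) * trace(b a) - trace(b) = x*z - y
apply: trace(b^2 a b a) = trace(b) * trace(a b a b) - trace(a b a) = y*z^2 - x*z - y
trace(a^-1 b^2 a b) = trace(b^2 a b) * trace(a) - trace(b^2 a b a) = x*y^2*z - x^2*y - y*z^2 + y
trace(a b a^-2 b^2) = trace(a^-1 b^2 a b) * trace(a) - trace(a^-1 b^2 a b a) = x^2*y^2*z - x^3*y - x*y*z^2 - y^2*z + 2*x*y + z
trace(a^2) = trace(a) * trace(a) - trace(1) = x^2 - 2
use: trace(b a^2 b) = trace(b) * trace(a^2 b) - trace(a^2) = x*y*z - x^2 - y^2 + 2
trace(b^2 a^2 b) = trace(b) * trace(b a^2 b) - trace(b a^2) = x*y^2*z - x^2*y - y^3 - x*z + 3*y
apply: trace(b^2 a^2 b a) = trace(a) * trace(b a b^2 a) - trace(b a b^2) = x*y*z^2 - x^2*z - y^2*z + z
trace(a^-1 b^2 a^2 b) = trace(b^2 a^2 b) * trace(a) - trace(b^2 a^2 b a) = x^2*y^2*z - x^3*y - x*y^3 - x*y*z^2 + y^2*z + 3*x*y - z
use: trace(a b a^-2 b^2 a) = trace(a^-1 b^2 a^2 b) * trace(a) - trace(a^-1 b^2 a^2 b a) = x^3*y^2*z - x^4*y - x^2*y^3 - x^2*y*z^2 + 4*x^2*y + y^3 - 3*y
apply: trace(b^3 a b) = trace(b) * trace(a b^3) - trace(a b^2) = y^3*z - x*y^2 - 2*y*z + x
trace(b^3 a b a) = trace(b) * trace(b a b a b) - trace(b a b a) = y^2*z^2 - x*y*z - y^2 - z^2 + 2
use: trace(a^-1 b^3 a b) = trace(b^3 a b) * trace(a) - trace(b^3 a b a) = x*y^3*z - x^2*y^2 - y^2*z^2 - x*y*z + x^2 + y^2 + z^2 - 2
use: trace(a b a^-2 b^3) = trace(a^-1 b^3 a b) * trace(a) - trace(a^-1 b^3 a b a) = x^2*y^3*z - x^3*y^2 - x*y^2*z^2 - x^2*y*z - y^3*z + x^3 + 2*x*y^2 + x*z^2 + 2*y*z - 3*x
assemble the triple (trace(r) - 2; trace(r a) - x; trace(r b) - y)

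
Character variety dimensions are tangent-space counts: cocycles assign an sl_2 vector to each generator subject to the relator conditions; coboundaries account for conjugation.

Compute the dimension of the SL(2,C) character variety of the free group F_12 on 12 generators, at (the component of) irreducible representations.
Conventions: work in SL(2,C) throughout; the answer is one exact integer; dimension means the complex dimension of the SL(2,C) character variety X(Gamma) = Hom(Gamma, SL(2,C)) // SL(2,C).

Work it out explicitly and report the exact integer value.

The free group F_12: 12 generators, no relators.
So Z^1 = (sl_2)^12 in full: dim Z^1 = 36.
Irreducibility makes the coboundary map sl_2 -> Z^1 injective (trivial centralizer), so dim B^1 = 3.
dim X = dim H^1 = dim Z^1 - dim B^1 = 36 - 3 = 33.

33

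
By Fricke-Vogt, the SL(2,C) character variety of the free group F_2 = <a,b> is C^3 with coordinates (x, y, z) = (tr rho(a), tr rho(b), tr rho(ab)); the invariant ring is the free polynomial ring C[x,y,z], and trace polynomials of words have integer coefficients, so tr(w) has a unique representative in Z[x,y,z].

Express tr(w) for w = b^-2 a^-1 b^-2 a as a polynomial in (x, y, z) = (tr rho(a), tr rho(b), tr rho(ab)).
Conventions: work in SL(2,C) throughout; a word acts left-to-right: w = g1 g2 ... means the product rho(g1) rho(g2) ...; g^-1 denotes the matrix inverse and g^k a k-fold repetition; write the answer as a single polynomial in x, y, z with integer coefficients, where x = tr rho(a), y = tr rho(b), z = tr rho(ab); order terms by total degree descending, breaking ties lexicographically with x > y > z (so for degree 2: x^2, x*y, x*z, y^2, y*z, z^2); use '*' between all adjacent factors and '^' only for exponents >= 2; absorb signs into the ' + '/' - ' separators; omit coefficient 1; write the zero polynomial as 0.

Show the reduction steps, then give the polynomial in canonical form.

trace(a b^-1) = trace(a) * trace(b) - trace(a b) = x*y - z
trace(b^-2 a) = trace(a b^-1) * trace(b) - trace(a) = x*y^2 - y*z - x
trace(b^-1 a b^-2) = trace(b^-2 a) * trace(b) - trace(b^-2 a b) = x*y^3 - y^2*z - 2*x*y + z
and trace(a^2) = trace(a) * trace(a) - trace(1) = x^2 - 2
trace(a^2 b) = trace(a) * trace(b a) - trace(b) = x*z - y
and trace(a b^-1 a) = trace(a^2) * trace(b) - trace(a^2 b) = x^2*y - x*z - y
trace(a b a b) = trace(b a) * trace(b a) - trace(1)   [split at repeated b] = z^2 - 2
and trace(a b^-1 a b) = trace(a b a) * trace(b) - trace(a b a b) = x*y*z - y^2 - z^2 + 2
next, trace(b^-1 a b^-1 a) = trace(a b^-1 a) * trace(b) - trace(a b^-1 a b) = x^2*y^2 - 2*x*y*z + z^2 - 2
trace(b^-1 a b^-2 a) = trace(b^-1 a b^-1 a) * trace(b) - trace(b^-1 a b^-1 a b) = x^2*y^3 - 2*x*y^2*z - x^2*y + y*z^2 + x*z - y
and trace(b^-1 a b^-2 a^-1) = trace(b^-1 a b^-2) * trace(a) - trace(b^-1 a b^-2 a) = x*y^2*z - x^2*y - y*z^2 + y
and trace(b^-2) = trace(b^-1) * trace(b) - trace(1) = y^2 - 2
trace(b^-2 a^-1 b^-2 a) = trace(b^-1 a b^-2 a^-1) * trace(b) - trace(b^-1 a b^-2 a^-1 b) = x*y^3*z - x^2*y^2 - y^2*z^2 + 2

x*y^3*z - x^2*y^2 - y^2*z^2 + 2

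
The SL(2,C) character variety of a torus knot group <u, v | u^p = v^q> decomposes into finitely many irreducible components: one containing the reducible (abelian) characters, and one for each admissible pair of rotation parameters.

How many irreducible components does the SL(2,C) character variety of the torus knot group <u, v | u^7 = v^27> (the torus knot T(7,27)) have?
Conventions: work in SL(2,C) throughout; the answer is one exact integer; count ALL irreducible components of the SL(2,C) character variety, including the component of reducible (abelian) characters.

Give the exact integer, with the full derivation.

For T(7,27): irreducibility forces the central element u^7 = v^27 to one of +I, -I.
This locks tr(u) to 2*cos(pi*alpha/7), alpha in 1..6, and tr(v) to 2*cos(pi*beta/27), beta in 1..26, on each component of irreducible characters.
Consistency of u^7 = (-1)^alpha I with v^27 = (-1)^beta I forces alpha = beta (mod 2).
Enumerate parity-matched pairs: 3*13 odd-odd plus 3*13 even-even gives 78.
Total: 78 irreducible-character components + 1 reducible (abelian) component = 79.

79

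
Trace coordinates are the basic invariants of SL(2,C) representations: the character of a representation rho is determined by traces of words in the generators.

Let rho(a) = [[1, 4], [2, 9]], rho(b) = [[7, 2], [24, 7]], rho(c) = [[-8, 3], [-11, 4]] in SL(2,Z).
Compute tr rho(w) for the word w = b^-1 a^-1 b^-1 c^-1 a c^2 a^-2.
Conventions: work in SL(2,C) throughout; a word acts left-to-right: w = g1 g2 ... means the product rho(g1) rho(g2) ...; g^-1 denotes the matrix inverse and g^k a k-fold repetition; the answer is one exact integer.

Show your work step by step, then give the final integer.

rho(b^-1) = [[7, -2], [-24, 7]]
... * rho(a^-1) = [[9, -4], [-2, 1]]  ->  [[67, -30], [-230, 103]]
... * rho(b^-1) = [[7, -2], [-24, 7]]  ->  [[1189, -344], [-4082, 1181]]
... * rho(c^-1) = [[4, -3], [11, -8]]  ->  [[972, -815], [-3337, 2798]]
... * rho(a) = [[1, 4], [2, 9]]  ->  [[-658, -3447], [2259, 11834]]
... * rho(c) = [[-8, 3], [-11, 4]]  ->  [[43181, -15762], [-148246, 54113]]
... * rho(c) = [[-8, 3], [-11, 4]]  ->  [[-172066, 66495], [590725, -228286]]
... * rho(a^-1) = [[9, -4], [-2, 1]]  ->  [[-1681584, 754759], [5773097, -2591186]]
... * rho(a^-1) = [[9, -4], [-2, 1]]  ->  [[-16643774, 7481095], [57140245, -25683574]]
tr = -16643774 + -25683574 = -42327348

-42327348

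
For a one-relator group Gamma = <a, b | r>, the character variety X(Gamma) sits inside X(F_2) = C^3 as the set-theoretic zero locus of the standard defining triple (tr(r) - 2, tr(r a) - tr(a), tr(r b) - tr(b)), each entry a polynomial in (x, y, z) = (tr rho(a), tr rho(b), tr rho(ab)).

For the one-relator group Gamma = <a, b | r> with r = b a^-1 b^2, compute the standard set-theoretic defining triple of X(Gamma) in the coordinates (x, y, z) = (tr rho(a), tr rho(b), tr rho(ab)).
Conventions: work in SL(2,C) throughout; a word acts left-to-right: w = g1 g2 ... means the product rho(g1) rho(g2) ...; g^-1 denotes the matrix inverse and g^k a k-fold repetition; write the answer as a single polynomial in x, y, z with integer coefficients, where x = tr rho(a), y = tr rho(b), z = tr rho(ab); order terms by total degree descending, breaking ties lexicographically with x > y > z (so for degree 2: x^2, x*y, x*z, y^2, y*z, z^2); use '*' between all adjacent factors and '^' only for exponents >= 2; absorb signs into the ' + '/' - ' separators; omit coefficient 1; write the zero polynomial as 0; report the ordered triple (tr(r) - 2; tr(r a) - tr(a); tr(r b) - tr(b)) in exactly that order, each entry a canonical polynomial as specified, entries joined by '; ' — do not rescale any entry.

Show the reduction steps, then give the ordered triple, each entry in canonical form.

tr(b^2) = tr(b) tr(b) - tr(1)  (reduce the b square) = y^2 - 2
tr(b^3) = tr(b) tr(b^2) - tr(b)  (reduce the b square) = y^3 - 3*y
tr(a b^2) = tr(b) tr(a b) - tr(a)  (reduce the b square) = y*z - x
tr(b^3 a) = tr(b) tr(a b^2) - tr(a b)  (reduce the b square) = y^2*z - x*y - z
tr(b a^-1 b^2) = tr(b^3) tr(a) - tr(b^3 a)  (eliminate a^-1) = x*y^3 - y^2*z - 2*x*y + z
tr(a b a b) = tr(b a) tr(b a) - tr(1)  (split on b) = z^2 - 2
tr(a b a) = tr(a) tr(b a) - tr(b)  (reduce the a square) = x*z - y
tr(b^2 a b a) = tr(b) tr(a b a b) - tr(a b a)  (reduce the b square) = y*z^2 - x*z - y
tr(b a^-1 b^2 a) = tr(b^2 a b) tr(a) - tr(b^2 a b a)  (eliminate a^-1) = x*y^2*z - x^2*y - y*z^2 + y
tr(b^4) = tr(b) tr(b^3) - tr(b^2)   [square of b] = y^4 - 4*y^2 + 2
tr(b^4 a) = tr(b) tr(b^2 a b) - tr(b^2 a)   [square of b] = y^3*z - x*y^2 - 2*y*z + x
tr(b a^-1 b^3) = tr(b^4) tr(a) - tr(b^4 a)   [inverse elimination on a] = x*y^4 - y^3*z - 3*x*y^2 + 2*y*z + x
assemble the triple (tr(r) - 2; tr(r a) - x; tr(r b) - y)

x*y^3 - y^2*z - 2*x*y + z - 2; x*y^2*z - x^2*y - y*z^2 - x + y; x*y^4 - y^3*z - 3*x*y^2 + 2*y*z + x - y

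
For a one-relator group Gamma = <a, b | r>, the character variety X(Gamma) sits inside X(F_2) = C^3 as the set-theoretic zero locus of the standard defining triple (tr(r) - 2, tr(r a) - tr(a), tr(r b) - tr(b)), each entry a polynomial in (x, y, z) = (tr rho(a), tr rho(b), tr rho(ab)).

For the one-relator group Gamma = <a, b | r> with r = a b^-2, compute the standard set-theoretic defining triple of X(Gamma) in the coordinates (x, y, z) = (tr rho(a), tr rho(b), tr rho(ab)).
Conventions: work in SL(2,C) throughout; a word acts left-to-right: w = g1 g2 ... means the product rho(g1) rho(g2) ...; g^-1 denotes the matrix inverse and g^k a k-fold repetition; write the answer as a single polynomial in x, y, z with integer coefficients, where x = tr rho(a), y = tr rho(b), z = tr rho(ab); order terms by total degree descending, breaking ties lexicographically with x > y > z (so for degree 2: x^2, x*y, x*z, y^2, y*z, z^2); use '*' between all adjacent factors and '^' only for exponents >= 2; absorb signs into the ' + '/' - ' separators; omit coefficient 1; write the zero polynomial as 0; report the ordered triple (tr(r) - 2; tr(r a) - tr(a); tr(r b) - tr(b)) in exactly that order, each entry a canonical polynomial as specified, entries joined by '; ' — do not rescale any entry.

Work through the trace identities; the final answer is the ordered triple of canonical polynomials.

tr(a b^-1) = tr(a) * tr(b) - tr(a b) = x*y - z
tr(a b^-2) = tr(a b^-1) * tr(b) - tr(a) = x*y^2 - y*z - x
tr(a^2) = tr(a) * tr(a) - tr(1) = x^2 - 2
tr(a^2 b) = tr(a) * tr(b a) - tr(b) = x*z - y
tr(a^2 b^-1) = tr(a^2) * tr(b) - tr(a^2 b) = x^2*y - x*z - y
tr(a b^-2 a) = tr(a^2 b^-1) * tr(b) - tr(a^2) = x^2*y^2 - x*y*z - x^2 - y^2 + 2
assemble the triple (tr(r) - 2; tr(r a) - x; tr(r b) - y)

x*y^2 - y*z - x - 2; x^2*y^2 - x*y*z - x^2 - y^2 - x + 2; x*y - y - z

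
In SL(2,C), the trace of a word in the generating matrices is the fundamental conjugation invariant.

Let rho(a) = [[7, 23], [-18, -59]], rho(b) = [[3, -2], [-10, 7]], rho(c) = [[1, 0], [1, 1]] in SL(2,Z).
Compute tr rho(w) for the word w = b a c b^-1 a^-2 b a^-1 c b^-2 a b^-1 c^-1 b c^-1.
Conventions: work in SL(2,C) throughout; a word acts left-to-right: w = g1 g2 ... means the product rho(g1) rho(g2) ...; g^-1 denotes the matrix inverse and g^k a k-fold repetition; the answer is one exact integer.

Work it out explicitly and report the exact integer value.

rho(b) = [[3, -2], [-10, 7]]
... * rho(a) = [[7, 23], [-18, -59]]  ->  [[57, 187], [-196, -643]]
... * rho(c) = [[1, 0], [1, 1]]  ->  [[244, 187], [-839, -643]]
... * rho(b^-1) = [[7, 2], [10, 3]]  ->  [[3578, 1049], [-12303, -3607]]
... * rho(a^-1) = [[-59, -23], [18, 7]]  ->  [[-192220, -74951], [660951, 257720]]
... * rho(a^-1) = [[-59, -23], [18, 7]]  ->  [[9991862, 3896403], [-34357149, -13397833]]
... * rho(b) = [[3, -2], [-10, 7]]  ->  [[-8988444, 7291097], [30906883, -25070533]]
... * rho(a^-1) = [[-59, -23], [18, 7]]  ->  [[661557942, 257771891], [-2274775691, -886352040]]
... * rho(c) = [[1, 0], [1, 1]]  ->  [[919329833, 257771891], [-3161127731, -886352040]]
... * rho(b^-1) = [[7, 2], [10, 3]]  ->  [[9013027741, 2611975339], [-30991414517, -8981311582]]
... * rho(b^-1) = [[7, 2], [10, 3]]  ->  [[89210947577, 25861981499], [-306753017439, -88926763780]]
... * rho(a) = [[7, 23], [-18, -59]]  ->  [[158960966057, 525994885830], [-546589374033, -1808640338077]]
... * rho(b^-1) = [[7, 2], [10, 3]]  ->  [[6372675620699, 1895906589604], [-21912528999001, -6519099762297]]
... * rho(c^-1) = [[1, 0], [-1, 1]]  ->  [[4476769031095, 1895906589604], [-15393429236704, -6519099762297]]
... * rho(b) = [[3, -2], [-10, 7]]  ->  [[-5528758802755, 4317808065038], [19010709912858, -14846839862671]]
... * rho(c^-1) = [[1, 0], [-1, 1]]  ->  [[-9846566867793, 4317808065038], [33857549775529, -14846839862671]]
tr = -9846566867793 + -14846839862671 = -24693406730464

-24693406730464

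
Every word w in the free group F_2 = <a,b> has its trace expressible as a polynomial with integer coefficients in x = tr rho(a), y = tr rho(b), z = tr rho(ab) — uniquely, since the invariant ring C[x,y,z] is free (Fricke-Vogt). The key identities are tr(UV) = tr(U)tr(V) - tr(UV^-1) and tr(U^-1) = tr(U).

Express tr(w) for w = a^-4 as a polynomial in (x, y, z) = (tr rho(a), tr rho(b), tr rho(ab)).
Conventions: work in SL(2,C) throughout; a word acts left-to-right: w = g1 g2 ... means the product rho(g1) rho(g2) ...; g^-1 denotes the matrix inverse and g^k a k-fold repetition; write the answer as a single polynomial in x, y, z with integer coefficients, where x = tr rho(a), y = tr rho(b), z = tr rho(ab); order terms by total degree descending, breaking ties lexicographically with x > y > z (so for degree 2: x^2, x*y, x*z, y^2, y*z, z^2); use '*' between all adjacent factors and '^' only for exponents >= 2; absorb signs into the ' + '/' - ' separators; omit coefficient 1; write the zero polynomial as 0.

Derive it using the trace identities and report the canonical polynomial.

x^4 - 4*x^2 + 2

tr(a^-1) = tr(a) = x
tr(a^-2) = tr(a^-1)*tr(a) - tr(1)   [inverse elimination on a] = x^2 - 2
apply: tr(a^-3) = tr(a^-2)*tr(a) - tr(a^-1)   [inverse elimination on a] = x^3 - 3*x
tr(a^-4) = tr(a^-3)*tr(a) - tr(a^-2)   [inverse elimination on a] = x^4 - 4*x^2 + 2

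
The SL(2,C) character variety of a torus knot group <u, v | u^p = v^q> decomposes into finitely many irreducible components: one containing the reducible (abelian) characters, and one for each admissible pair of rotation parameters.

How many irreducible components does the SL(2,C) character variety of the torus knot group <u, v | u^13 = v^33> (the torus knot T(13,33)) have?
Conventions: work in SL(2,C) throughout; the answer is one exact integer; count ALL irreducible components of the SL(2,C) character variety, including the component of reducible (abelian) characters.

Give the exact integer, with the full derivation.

193

For T(13,33): irreducibility forces the central element u^13 = v^33 to one of +I, -I.
This locks tr(u) to 2*cos(pi*alpha/13), alpha in 1..12, and tr(v) to 2*cos(pi*beta/33), beta in 1..32, on each component of irreducible characters.
The two central values (-1)^alpha I and (-1)^beta I must be the same matrix, so alpha and beta share a parity.
Enumerate parity-matched pairs: 6*16 odd-odd plus 6*16 even-even gives 192.
Total: 192 irreducible-character components + 1 reducible (abelian) component = 193.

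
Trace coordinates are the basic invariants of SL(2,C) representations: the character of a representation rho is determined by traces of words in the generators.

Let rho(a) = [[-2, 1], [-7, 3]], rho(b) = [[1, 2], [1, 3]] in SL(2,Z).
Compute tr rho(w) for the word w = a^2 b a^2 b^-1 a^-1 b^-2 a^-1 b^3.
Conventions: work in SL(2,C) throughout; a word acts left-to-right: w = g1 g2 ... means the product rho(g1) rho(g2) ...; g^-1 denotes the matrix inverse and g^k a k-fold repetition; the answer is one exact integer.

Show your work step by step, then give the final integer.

rho(a) = [[-2, 1], [-7, 3]]
... * rho(a) = [[-2, 1], [-7, 3]]  ->  [[-3, 1], [-7, 2]]
... * rho(b) = [[1, 2], [1, 3]]  ->  [[-2, -3], [-5, -8]]
... * rho(a) = [[-2, 1], [-7, 3]]  ->  [[25, -11], [66, -29]]
... * rho(a) = [[-2, 1], [-7, 3]]  ->  [[27, -8], [71, -21]]
... * rho(b^-1) = [[3, -2], [-1, 1]]  ->  [[89, -62], [234, -163]]
... * rho(a^-1) = [[3, -1], [7, -2]]  ->  [[-167, 35], [-439, 92]]
... * rho(b^-1) = [[3, -2], [-1, 1]]  ->  [[-536, 369], [-1409, 970]]
... * rho(b^-1) = [[3, -2], [-1, 1]]  ->  [[-1977, 1441], [-5197, 3788]]
... * rho(a^-1) = [[3, -1], [7, -2]]  ->  [[4156, -905], [10925, -2379]]
... * rho(b) = [[1, 2], [1, 3]]  ->  [[3251, 5597], [8546, 14713]]
... * rho(b) = [[1, 2], [1, 3]]  ->  [[8848, 23293], [23259, 61231]]
... * rho(b) = [[1, 2], [1, 3]]  ->  [[32141, 87575], [84490, 230211]]
tr = 32141 + 230211 = 262352

262352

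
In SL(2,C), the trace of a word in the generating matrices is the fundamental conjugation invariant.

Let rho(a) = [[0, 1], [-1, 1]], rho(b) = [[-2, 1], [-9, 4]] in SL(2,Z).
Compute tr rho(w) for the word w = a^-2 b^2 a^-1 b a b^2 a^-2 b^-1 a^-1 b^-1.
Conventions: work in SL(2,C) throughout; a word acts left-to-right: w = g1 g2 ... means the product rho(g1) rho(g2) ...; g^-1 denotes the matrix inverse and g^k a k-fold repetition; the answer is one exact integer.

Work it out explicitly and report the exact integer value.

-61172

rho(a^-1) = [[1, -1], [1, 0]]
... * rho(a^-1) = [[1, -1], [1, 0]]  ->  [[0, -1], [1, -1]]
... * rho(b) = [[-2, 1], [-9, 4]]  ->  [[9, -4], [7, -3]]
... * rho(b) = [[-2, 1], [-9, 4]]  ->  [[18, -7], [13, -5]]
... * rho(a^-1) = [[1, -1], [1, 0]]  ->  [[11, -18], [8, -13]]
... * rho(b) = [[-2, 1], [-9, 4]]  ->  [[140, -61], [101, -44]]
... * rho(a) = [[0, 1], [-1, 1]]  ->  [[61, 79], [44, 57]]
... * rho(b) = [[-2, 1], [-9, 4]]  ->  [[-833, 377], [-601, 272]]
... * rho(b) = [[-2, 1], [-9, 4]]  ->  [[-1727, 675], [-1246, 487]]
... * rho(a^-1) = [[1, -1], [1, 0]]  ->  [[-1052, 1727], [-759, 1246]]
... * rho(a^-1) = [[1, -1], [1, 0]]  ->  [[675, 1052], [487, 759]]
... * rho(b^-1) = [[4, -1], [9, -2]]  ->  [[12168, -2779], [8779, -2005]]
... * rho(a^-1) = [[1, -1], [1, 0]]  ->  [[9389, -12168], [6774, -8779]]
... * rho(b^-1) = [[4, -1], [9, -2]]  ->  [[-71956, 14947], [-51915, 10784]]
tr = -71956 + 10784 = -61172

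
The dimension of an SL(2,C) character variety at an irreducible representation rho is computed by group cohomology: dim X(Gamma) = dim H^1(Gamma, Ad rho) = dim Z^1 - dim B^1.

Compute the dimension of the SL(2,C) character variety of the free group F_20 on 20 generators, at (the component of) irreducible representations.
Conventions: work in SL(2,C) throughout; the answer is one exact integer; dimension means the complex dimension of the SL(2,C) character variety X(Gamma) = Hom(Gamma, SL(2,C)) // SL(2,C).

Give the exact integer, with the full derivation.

57

Here Gamma is free of rank 20 — no relator constrains a cocycle.
So Z^1 = (sl_2)^20 in full: dim Z^1 = 60.
dim B^1 = 3: the coboundary map is injective because an irreducible image has centralizer 0 in sl_2.
Therefore dim X = 60 - 3 = 57.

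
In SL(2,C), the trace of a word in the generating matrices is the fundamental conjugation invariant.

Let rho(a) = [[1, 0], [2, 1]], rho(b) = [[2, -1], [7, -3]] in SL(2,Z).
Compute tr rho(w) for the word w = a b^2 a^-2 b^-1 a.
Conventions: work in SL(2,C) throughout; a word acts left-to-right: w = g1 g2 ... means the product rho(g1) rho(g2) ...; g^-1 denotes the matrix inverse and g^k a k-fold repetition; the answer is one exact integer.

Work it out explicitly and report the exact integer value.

rho(a) = [[1, 0], [2, 1]]
... * rho(b) = [[2, -1], [7, -3]]  ->  [[2, -1], [11, -5]]
... * rho(b) = [[2, -1], [7, -3]]  ->  [[-3, 1], [-13, 4]]
... * rho(a^-1) = [[1, 0], [-2, 1]]  ->  [[-5, 1], [-21, 4]]
... * rho(a^-1) = [[1, 0], [-2, 1]]  ->  [[-7, 1], [-29, 4]]
... * rho(b^-1) = [[-3, 1], [-7, 2]]  ->  [[14, -5], [59, -21]]
... * rho(a) = [[1, 0], [2, 1]]  ->  [[4, -5], [17, -21]]
tr = 4 + -21 = -17

-17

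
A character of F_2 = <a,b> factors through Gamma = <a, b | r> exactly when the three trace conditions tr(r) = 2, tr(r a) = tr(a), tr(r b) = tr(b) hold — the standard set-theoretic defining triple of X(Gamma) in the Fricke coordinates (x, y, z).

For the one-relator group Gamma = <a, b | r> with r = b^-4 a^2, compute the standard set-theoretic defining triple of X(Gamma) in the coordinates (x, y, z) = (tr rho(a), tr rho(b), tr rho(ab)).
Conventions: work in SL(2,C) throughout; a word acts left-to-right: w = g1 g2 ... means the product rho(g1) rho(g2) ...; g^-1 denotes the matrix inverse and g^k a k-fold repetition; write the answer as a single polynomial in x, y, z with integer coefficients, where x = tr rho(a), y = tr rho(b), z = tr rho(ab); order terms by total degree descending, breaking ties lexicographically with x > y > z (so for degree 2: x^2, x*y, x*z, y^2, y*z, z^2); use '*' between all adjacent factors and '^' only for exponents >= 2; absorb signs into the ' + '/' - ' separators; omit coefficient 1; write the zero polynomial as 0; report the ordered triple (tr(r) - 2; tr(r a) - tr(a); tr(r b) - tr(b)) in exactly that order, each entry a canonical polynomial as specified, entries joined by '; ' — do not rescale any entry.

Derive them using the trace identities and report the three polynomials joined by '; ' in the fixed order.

trace(a^2) = trace(a)*trace(a) - trace(1) = x^2 - 2
trace(a^2 b) = trace(a)*trace(b a) - trace(b) = x*z - y
trace(b^-1 a^2) = trace(a^2)*trace(b) - trace(a^2 b) = x^2*y - x*z - y
use: trace(b^-1 a^2 b^-1) = trace(b^-1 a^2)*trace(b) - trace(b^-1 a^2 b) = x^2*y^2 - x*y*z - x^2 - y^2 + 2
trace(b^-2 a^2 b^-1) = trace(b^-1 a^2 b^-1)*trace(b) - trace(b^-1 a^2) = x^2*y^3 - x*y^2*z - 2*x^2*y - y^3 + x*z + 3*y
trace(b^-4 a^2) = trace(b^-2 a^2 b^-1)*trace(b) - trace(b^-2 a^2) = x^2*y^4 - x*y^3*z - 3*x^2*y^2 - y^4 + 2*x*y*z + x^2 + 4*y^2 - 2
apply: trace(a^3) = trace(a)*trace(a^2) - trace(a)   [square of a] = x^3 - 3*x
use: trace(a^3 b) = trace(a)*trace(a b a) - trace(a b)   [square of a] = x^2*z - x*y - z
trace(b^-1 a^3) = trace(a^3)*trace(b) - trace(a^3 b)   [inverse elimination on b] = x^3*y - x^2*z - 2*x*y + z
apply: trace(b^-1 a^3 b^-1) = trace(b^-1 a^3)*trace(b) - trace(b^-1 a^3 b)   [inverse elimination on b] = x^3*y^2 - x^2*y*z - x^3 - 2*x*y^2 + y*z + 3*x
apply: trace(b^-2 a^3 b^-1) = trace(b^-1 a^3 b^-1)*trace(b) - trace(b^-1 a^3)   [inverse elimination on b] = x^3*y^3 - x^2*y^2*z - 2*x^3*y - 2*x*y^3 + x^2*z + y^2*z + 5*x*y - z
trace(b^-4 a^3) = trace(b^-2 a^3 b^-1)*trace(b) - trace(b^-2 a^3)   [inverse elimination on b] = x^3*y^4 - x^2*y^3*z - 3*x^3*y^2 - 2*x*y^4 + 2*x^2*y*z + y^3*z + x^3 + 7*x*y^2 - 2*y*z - 3*x
assemble the triple (trace(r) - 2; trace(r a) - x; trace(r b) - y)

x^2*y^4 - x*y^3*z - 3*x^2*y^2 - y^4 + 2*x*y*z + x^2 + 4*y^2 - 4; x^3*y^4 - x^2*y^3*z - 3*x^3*y^2 - 2*x*y^4 + 2*x^2*y*z + y^3*z + x^3 + 7*x*y^2 - 2*y*z - 4*x; x^2*y^3 - x*y^2*z - 2*x^2*y - y^3 + x*z + 2*y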